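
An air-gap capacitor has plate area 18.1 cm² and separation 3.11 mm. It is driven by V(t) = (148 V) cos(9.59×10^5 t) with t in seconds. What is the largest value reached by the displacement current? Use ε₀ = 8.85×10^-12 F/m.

C = ε₀A/d = (8.85×10^-12)(1.81×10^-3)/(3.11×10^-3) = 5.151×10^-12 F; ω = 9.59×10^5 rad/s.
I_d = C dV/dt, so |I_d|_max = C V₀ ω = (5.151×10^-12)(148)(9.59×10^5) = 7.31×10^-4 A.

7.31×10^-4 A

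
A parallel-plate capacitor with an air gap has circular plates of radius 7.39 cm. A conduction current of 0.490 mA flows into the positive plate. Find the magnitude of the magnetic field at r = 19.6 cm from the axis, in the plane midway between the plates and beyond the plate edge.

By continuity the displacement current in the gap matches the conduction current: I_d = 4.90×10^-4 A.
For r ≥ R the full I_d is enclosed: B = μ₀ I_d/(2πr) = (4π×10^-7)(4.90×10^-4)/(2π·0.196) = 5.00×10^-10 T.

5.00×10^-10 T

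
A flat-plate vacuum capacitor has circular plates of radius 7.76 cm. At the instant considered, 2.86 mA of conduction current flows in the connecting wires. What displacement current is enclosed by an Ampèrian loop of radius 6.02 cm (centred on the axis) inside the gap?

1.72×10^-3 A

Between the plates the displacement current equals the wire current: I_d = 2.86 mA = 2.86×10^-3 A.
Through an area πr² the displacement current is I_d·(πr²/πR²) = I_d (r/R)² = 1.72×10^-3 A.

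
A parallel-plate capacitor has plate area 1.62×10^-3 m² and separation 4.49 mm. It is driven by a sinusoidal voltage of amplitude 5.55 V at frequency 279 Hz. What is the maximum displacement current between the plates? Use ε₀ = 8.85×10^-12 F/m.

3.11×10^-8 A

(dE/dt)_max = V₀ω/d = 2.167×10^6 V/(m·s); ω = 2πf = 1753 rad/s.
I_d,max = ε₀ A (dE/dt)_max = (8.85×10^-12)(1.62×10^-3)(2.167×10^6) = 3.11×10^-8 A.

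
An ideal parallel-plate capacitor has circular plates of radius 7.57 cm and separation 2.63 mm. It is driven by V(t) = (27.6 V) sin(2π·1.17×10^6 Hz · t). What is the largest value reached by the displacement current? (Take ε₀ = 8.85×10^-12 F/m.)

(dE/dt)_max = V₀ω/d = 7.714×10^10 V/(m·s); ω = 2πf = 7.351×10^6 rad/s.
I_d,max = ε₀ A (dE/dt)_max = (8.85×10^-12)(0.01800)(7.714×10^10) = 0.0123 A.

0.0123 A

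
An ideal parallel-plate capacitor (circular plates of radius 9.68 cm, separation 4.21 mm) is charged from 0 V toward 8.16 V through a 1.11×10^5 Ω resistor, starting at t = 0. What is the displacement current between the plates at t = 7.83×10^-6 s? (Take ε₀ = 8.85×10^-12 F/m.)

C = ε₀A/d = (8.85×10^-12)(0.02944)/(4.21×10^-3) = 6.189×10^-11 F and τ = RC = 6.870×10^-6 s. I_d in the gap equals the RC charging current.
I_d(t) = (V₀/R) e^(−t/τ) = 7.351×10^-5 · e^(−1.140) = 2.35×10^-5 A.

2.35×10^-5 A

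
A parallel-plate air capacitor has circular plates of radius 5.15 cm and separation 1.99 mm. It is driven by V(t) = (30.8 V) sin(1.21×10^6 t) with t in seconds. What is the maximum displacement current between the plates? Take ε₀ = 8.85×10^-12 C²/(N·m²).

The displacement current equals the conduction current C dV/dt, which peaks at C V₀ ω.
With C = ε₀A/d = (8.85×10^-12)(8.332×10^-3)/(1.99×10^-3) = 3.705×10^-11 F and ω = 1.21×10^6 rad/s, I_d,max = (3.705×10^-11)(30.8)(1.21×10^6) = 1.38×10^-3 A.

1.38×10^-3 A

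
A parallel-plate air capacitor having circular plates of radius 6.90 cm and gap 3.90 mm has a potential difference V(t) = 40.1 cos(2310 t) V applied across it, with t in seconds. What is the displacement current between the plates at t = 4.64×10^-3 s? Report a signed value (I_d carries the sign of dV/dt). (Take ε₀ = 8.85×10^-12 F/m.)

3.02×10^-6 A

dV/dt = (40.1)(2310)·−sin(10.7184) = 8.910×10^4 V/s.
I_d = C dV/dt with C = ε₀A/d = (8.85×10^-12)(0.01496)/(3.90×10^-3) = 3.395×10^-11 F, so I_d = (3.395×10^-11)(8.910×10^4) = 3.02×10^-6 A.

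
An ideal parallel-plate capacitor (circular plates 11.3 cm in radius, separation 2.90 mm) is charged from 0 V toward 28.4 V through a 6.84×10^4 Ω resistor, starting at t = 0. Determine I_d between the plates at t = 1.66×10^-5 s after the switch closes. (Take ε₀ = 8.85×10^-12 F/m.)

5.72×10^-5 A

With C = ε₀A/d = (8.85×10^-12)(0.04011)/(2.90×10^-3) = 1.224×10^-10 F, the time constant is τ = RC = 8.372×10^-6 s, so t/τ = 1.983 and e^(−t/τ) = 0.1377.
I_d = I_cond = (V₀/R) e^(−t/τ) = (4.152×10^-4)(0.1377) = 5.72×10^-5 A.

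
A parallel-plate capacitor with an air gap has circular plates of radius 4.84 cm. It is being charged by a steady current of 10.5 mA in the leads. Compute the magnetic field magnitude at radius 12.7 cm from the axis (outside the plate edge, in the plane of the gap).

1.65×10^-8 T

Between the plates the displacement current equals the wire current: I_d = 10.5 mA = 0.0105 A.
With r > R the enclosed displacement current is the full I_d; B = μ₀ I_d / (2πr) = 1.65×10^-8 T.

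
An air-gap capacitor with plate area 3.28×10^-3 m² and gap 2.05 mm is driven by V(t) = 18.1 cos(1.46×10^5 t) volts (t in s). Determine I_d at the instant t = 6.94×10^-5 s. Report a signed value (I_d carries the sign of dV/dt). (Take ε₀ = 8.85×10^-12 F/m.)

dV/dt = (18.1)(1.46×10^5)·−sin(10.1324) = 1.718×10^6 V/s.
I_d = C dV/dt with C = ε₀A/d = (8.85×10^-12)(3.28×10^-3)/(2.05×10^-3) = 1.416×10^-11 F, so I_d = (1.416×10^-11)(1.718×10^6) = 2.43×10^-5 A.

2.43×10^-5 A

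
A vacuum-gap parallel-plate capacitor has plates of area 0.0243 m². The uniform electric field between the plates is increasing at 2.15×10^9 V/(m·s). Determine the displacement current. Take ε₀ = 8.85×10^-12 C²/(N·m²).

I_d = ε₀ A (dE/dt) = (8.85×10^-12)(0.0243 m²)(2.15×10^9) = 4.62×10^-4 A.

4.62×10^-4 A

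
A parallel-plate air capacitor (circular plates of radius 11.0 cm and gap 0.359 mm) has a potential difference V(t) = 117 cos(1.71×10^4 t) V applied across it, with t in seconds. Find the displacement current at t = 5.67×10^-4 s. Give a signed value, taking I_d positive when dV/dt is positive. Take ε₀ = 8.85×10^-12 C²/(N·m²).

dV/dt = (117)(1.71×10^4)·−sin(9.6957) = 5.354×10^5 V/s.
I_d = C dV/dt with C = ε₀A/d = (8.85×10^-12)(0.03801)/(3.59×10^-4) = 9.370×10^-10 F, so I_d = (9.370×10^-10)(5.354×10^5) = 5.02×10^-4 A.

5.02×10^-4 A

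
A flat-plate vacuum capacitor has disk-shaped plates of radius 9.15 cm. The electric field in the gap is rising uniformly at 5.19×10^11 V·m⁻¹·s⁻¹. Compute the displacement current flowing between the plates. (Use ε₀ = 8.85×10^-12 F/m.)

0.121 A

The displacement current is ε₀ times dΦ_E/dt = ε₀ A dE/dt = (8.85×10^-12)(0.02630)(5.19×10^11) = 0.121 A.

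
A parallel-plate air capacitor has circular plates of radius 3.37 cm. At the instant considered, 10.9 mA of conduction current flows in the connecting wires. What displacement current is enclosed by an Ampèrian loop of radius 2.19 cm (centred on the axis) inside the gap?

By continuity the displacement current in the gap matches the conduction current: I_d = 0.0109 A.
The field is uniform, so I_d,enc = I_d (r/R)² = (0.0109)(2.19/3.37)² = 4.60×10^-3 A.

4.60×10^-3 A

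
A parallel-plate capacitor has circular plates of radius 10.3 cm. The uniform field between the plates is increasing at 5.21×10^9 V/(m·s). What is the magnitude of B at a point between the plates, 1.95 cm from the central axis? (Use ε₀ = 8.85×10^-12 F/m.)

Through the whole plate area (πR² = 0.03333 m²), I_d = ε₀ πR² dE/dt = 1.537×10^-3 A.
For r < R the Ampère–Maxwell law gives B(2πr) = μ₀ I_d (r²/R²), so B = μ₀ I_d r/(2πR²) = (4π×10^-7)(1.537×10^-3)(0.0195)/(2π·0.103²) = 5.65×10^-10 T.

5.65×10^-10 T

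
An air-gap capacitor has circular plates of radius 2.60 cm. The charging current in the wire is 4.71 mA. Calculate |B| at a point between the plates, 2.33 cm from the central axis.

Between the plates the displacement current equals the wire current: I_d = 4.71 mA = 4.71×10^-3 A.
For r < R the Ampère–Maxwell law gives B(2πr) = μ₀ I_d (r²/R²), so B = μ₀ I_d r/(2πR²) = (4π×10^-7)(4.71×10^-3)(0.0233)/(2π·0.0260²) = 3.25×10^-8 T.

3.25×10^-8 T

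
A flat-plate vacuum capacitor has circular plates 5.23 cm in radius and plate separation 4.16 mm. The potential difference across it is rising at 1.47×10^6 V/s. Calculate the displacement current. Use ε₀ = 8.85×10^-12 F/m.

2.69×10^-5 A

E = V/d so dE/dt = (dV/dt)/d = 3.534×10^8 V/(m·s), and I_d = ε₀ A dE/dt = (8.85×10^-12)(8.593×10^-3)(3.534×10^8) = 2.69×10^-5 A.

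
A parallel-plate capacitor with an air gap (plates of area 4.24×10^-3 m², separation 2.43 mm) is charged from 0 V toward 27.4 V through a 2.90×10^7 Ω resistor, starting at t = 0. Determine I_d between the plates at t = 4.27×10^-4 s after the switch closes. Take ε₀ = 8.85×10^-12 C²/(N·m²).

3.64×10^-7 A

C = ε₀A/d = (8.85×10^-12)(4.24×10^-3)/(2.43×10^-3) = 1.544×10^-11 F and τ = RC = 4.478×10^-4 s. I_d in the gap equals the RC charging current.
I_d(t) = (V₀/R) e^(−t/τ) = 9.448×10^-7 · e^(−0.9536) = 3.64×10^-7 A.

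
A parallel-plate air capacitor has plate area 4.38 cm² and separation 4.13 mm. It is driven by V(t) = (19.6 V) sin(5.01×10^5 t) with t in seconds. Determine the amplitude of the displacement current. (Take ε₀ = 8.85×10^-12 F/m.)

9.22×10^-6 A

The displacement current equals the conduction current C dV/dt, which peaks at C V₀ ω.
With C = ε₀A/d = (8.85×10^-12)(4.38×10^-4)/(4.13×10^-3) = 9.386×10^-13 F and ω = 5.01×10^5 rad/s, I_d,max = (9.386×10^-13)(19.6)(5.01×10^5) = 9.22×10^-6 A.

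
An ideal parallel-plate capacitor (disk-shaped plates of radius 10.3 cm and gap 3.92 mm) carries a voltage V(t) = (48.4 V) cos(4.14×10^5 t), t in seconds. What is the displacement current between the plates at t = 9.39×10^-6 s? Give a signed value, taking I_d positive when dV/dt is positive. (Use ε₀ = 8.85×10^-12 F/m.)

1.02×10^-3 A

C = ε₀A/d = (8.85×10^-12)(0.03333)/(3.92×10^-3) = 7.525×10^-11 F. dV/dt = V₀ω·−sin(ωt); at ωt = 3.88746 rad this factor is 0.6786.
I_d = C dV/dt = (7.525×10^-11)(48.4)(4.14×10^5)(0.6786) = 1.02×10^-3 A.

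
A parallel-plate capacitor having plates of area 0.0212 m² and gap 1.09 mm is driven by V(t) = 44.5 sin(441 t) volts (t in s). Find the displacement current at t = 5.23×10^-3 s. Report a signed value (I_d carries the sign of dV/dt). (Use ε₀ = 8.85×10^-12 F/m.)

-2.27×10^-6 A

dE/dt = (V₀ω/d)·cos(ωt) with ωt = 2.30643 rad: (44.5)(441)(-0.6711)/(1.09×10^-3) = -1.208×10^7 V/(m·s).
I_d = ε₀ A dE/dt = (8.85×10^-12)(0.0212)(-1.208×10^7) = -2.27×10^-6 A.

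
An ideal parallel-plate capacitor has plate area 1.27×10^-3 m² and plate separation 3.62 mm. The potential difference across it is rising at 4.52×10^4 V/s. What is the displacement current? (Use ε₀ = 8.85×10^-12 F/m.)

1.40×10^-7 A

The displacement current equals the charging current C dV/dt. With C = ε₀A/d = (8.85×10^-12)(1.27×10^-3)/(3.62×10^-3) = 3.105×10^-12 F, I_d = (3.105×10^-12)(4.52×10^4) = 1.40×10^-7 A.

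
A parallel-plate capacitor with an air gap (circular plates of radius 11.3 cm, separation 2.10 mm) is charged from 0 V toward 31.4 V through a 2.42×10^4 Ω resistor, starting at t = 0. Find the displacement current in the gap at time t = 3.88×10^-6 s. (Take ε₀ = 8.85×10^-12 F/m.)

5.03×10^-4 A

C = ε₀A/d = (8.85×10^-12)(0.04011)/(2.10×10^-3) = 1.690×10^-10 F and τ = RC = 4.090×10^-6 s. I_d in the gap equals the RC charging current.
I_d(t) = (V₀/R) e^(−t/τ) = 1.298×10^-3 · e^(−0.9487) = 5.03×10^-4 A.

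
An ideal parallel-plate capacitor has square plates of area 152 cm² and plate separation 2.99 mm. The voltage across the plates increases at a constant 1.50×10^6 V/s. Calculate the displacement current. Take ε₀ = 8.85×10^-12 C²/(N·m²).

6.75×10^-5 A

The displacement current equals the charging current C dV/dt. With C = ε₀A/d = (8.85×10^-12)(0.0152)/(2.99×10^-3) = 4.499×10^-11 F, I_d = (4.499×10^-11)(1.50×10^6) = 6.75×10^-5 A.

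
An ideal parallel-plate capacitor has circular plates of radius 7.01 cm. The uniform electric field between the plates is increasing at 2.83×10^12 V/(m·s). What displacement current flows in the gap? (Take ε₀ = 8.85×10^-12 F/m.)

With a uniform field, Φ_E = EA, so I_d = ε₀ A dE/dt = 0.387 A.

0.387 A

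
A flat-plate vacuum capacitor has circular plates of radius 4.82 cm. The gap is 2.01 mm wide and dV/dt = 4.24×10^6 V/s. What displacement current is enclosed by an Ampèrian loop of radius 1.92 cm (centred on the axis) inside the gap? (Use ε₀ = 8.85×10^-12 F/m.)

2.16×10^-5 A

dE/dt = (dV/dt)/d = 2.109×10^9 V/(m·s); I_d = ε₀(πR²)(dE/dt) = (8.85×10^-12)(7.299×10^-3)(2.109×10^9) = 1.362×10^-4 A.
Through an area πr² the displacement current is I_d·(πr²/πR²) = I_d (r/R)² = 2.16×10^-5 A.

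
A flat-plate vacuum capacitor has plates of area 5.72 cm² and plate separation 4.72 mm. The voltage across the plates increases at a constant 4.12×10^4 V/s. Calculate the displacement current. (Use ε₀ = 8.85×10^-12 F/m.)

C = ε₀A/d = (8.85×10^-12)(5.72×10^-4)/(4.72×10^-3) = 1.073×10^-12 F.
I_d = C dV/dt = (1.073×10^-12)(4.12×10^4) = 4.42×10^-8 A.

4.42×10^-8 A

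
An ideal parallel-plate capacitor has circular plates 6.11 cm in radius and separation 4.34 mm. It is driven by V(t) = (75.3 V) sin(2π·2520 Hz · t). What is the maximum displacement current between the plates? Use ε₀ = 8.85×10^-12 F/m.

2.85×10^-5 A

C = ε₀A/d = (8.85×10^-12)(0.01173)/(4.34×10^-3) = 2.392×10^-11 F; ω = 2πf = 1.583×10^4 rad/s.
I_d = C dV/dt, so |I_d|_max = C V₀ ω = (2.392×10^-11)(75.3)(1.583×10^4) = 2.85×10^-5 A.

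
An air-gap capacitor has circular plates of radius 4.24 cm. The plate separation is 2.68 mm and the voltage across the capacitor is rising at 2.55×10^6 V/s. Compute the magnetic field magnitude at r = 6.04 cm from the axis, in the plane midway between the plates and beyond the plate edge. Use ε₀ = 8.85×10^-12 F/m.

dE/dt = (dV/dt)/d = 9.515×10^8 V/(m·s); I_d = ε₀(πR²)(dE/dt) = (8.85×10^-12)(5.648×10^-3)(9.515×10^8) = 4.756×10^-5 A.
Outside the plates the loop encloses all of I_d, so B·2πr = μ₀ I_d and B = 1.57×10^-10 T.

1.57×10^-10 T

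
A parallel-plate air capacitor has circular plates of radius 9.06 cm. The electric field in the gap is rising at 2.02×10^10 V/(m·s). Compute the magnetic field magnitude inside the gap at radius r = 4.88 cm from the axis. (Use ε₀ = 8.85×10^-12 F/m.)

Total displacement current: I_d = ε₀(πR²)(dE/dt) = (8.85×10^-12)(0.02579)(2.02×10^10) = 4.610×10^-3 A.
For r < R the Ampère–Maxwell law gives B(2πr) = μ₀ I_d (r²/R²), so B = μ₀ I_d r/(2πR²) = (4π×10^-7)(4.610×10^-3)(0.0488)/(2π·0.0906²) = 5.48×10^-9 T.

5.48×10^-9 T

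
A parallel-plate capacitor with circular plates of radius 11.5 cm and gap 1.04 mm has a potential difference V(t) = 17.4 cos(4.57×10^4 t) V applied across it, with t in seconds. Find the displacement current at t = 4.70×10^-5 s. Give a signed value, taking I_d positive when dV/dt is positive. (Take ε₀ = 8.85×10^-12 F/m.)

-2.36×10^-4 A

dE/dt = (V₀ω/d)·−sin(ωt) with ωt = 2.1479 rad: (17.4)(4.57×10^4)(-0.8380)/(1.04×10^-3) = -6.407×10^8 V/(m·s).
I_d = ε₀ A dE/dt = (8.85×10^-12)(0.04155)(-6.407×10^8) = -2.36×10^-4 A.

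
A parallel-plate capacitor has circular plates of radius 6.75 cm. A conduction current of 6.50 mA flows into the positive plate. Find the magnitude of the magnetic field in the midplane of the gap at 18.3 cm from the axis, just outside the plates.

7.10×10^-9 T

No conduction current crosses the gap, so I_d there equals the 6.50×10^-3 A in the leads.
Outside the plates the loop encloses all of I_d, so B·2πr = μ₀ I_d and B = 7.10×10^-9 T.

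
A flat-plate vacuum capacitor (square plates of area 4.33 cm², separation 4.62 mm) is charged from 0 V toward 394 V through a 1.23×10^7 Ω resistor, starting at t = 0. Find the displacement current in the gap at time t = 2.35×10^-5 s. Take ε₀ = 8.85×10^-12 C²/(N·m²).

With C = ε₀A/d = (8.85×10^-12)(4.33×10^-4)/(4.62×10^-3) = 8.294×10^-13 F, the time constant is τ = RC = 1.020×10^-5 s, so t/τ = 2.304 and e^(−t/τ) = 0.09986.
I_d = I_cond = (V₀/R) e^(−t/τ) = (3.203×10^-5)(0.09986) = 3.20×10^-6 A.

3.20×10^-6 A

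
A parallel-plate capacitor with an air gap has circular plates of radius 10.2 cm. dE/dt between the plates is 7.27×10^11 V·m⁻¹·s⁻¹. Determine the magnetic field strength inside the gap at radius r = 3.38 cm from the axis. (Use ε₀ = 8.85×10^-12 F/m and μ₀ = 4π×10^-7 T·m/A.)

Through the whole plate area (πR² = 0.03269 m²), I_d = ε₀ πR² dE/dt = 0.2103 A.
∮B·dl = μ₀ I_d,enc with I_d,enc = I_d r²/R² = 0.02309 A; so B = μ₀ I_d,enc/(2πr) = 1.37×10^-7 T.

1.37×10^-7 T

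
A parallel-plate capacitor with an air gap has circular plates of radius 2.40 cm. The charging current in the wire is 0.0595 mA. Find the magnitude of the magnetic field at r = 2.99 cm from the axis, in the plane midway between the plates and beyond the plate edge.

Between the plates the displacement current equals the wire current: I_d = 0.0595 mA = 5.95×10^-5 A.
Outside the plates the loop encloses all of I_d, so B·2πr = μ₀ I_d and B = 3.98×10^-10 T.

3.98×10^-10 T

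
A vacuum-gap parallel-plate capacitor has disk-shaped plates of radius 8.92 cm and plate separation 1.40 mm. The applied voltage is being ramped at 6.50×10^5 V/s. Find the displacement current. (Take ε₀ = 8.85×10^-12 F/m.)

1.03×10^-4 A

C = ε₀A/d = (8.85×10^-12)(0.02500)/(1.40×10^-3) = 1.580×10^-10 F.
I_d = C dV/dt = (1.580×10^-10)(6.50×10^5) = 1.03×10^-4 A.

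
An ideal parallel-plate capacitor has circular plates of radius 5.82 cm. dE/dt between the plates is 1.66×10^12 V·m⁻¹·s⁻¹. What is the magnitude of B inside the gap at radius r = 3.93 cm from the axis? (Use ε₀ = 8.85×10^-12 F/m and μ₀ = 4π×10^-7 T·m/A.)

Through the whole plate area (πR² = 0.01064 m²), I_d = ε₀ πR² dE/dt = 0.1563 A.
For r < R the Ampère–Maxwell law gives B(2πr) = μ₀ I_d (r²/R²), so B = μ₀ I_d r/(2πR²) = (4π×10^-7)(0.1563)(0.0393)/(2π·0.0582²) = 3.63×10^-7 T.

3.63×10^-7 T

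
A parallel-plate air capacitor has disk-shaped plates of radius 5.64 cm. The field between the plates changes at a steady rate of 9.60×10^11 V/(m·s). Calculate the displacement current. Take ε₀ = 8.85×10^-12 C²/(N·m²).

0.0849 A

With a uniform field, Φ_E = EA, so I_d = ε₀ A dE/dt = 0.0849 A.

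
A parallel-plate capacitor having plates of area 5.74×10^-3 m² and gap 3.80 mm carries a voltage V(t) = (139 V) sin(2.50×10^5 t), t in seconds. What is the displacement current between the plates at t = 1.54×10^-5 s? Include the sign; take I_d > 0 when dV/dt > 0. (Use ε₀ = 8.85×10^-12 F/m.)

dE/dt = (V₀ω/d)·cos(ωt) with ωt = 3.85 rad: (139)(2.50×10^5)(-0.7594)/(3.80×10^-3) = -6.945×10^9 V/(m·s).
I_d = ε₀ A dE/dt = (8.85×10^-12)(5.74×10^-3)(-6.945×10^9) = -3.53×10^-4 A.

-3.53×10^-4 A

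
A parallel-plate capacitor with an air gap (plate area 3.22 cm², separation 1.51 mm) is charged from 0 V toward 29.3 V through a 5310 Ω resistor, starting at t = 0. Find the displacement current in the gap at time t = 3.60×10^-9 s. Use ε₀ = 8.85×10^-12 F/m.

3.85×10^-3 A

C = ε₀A/d = (8.85×10^-12)(3.22×10^-4)/(1.51×10^-3) = 1.887×10^-12 F and τ = RC = 1.002×10^-8 s. I_d in the gap equals the RC charging current.
I_d(t) = (V₀/R) e^(−t/τ) = 5.518×10^-3 · e^(−0.3593) = 3.85×10^-3 A.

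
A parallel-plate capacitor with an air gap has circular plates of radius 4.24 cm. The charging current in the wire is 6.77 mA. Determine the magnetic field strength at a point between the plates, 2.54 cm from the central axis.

By continuity the displacement current in the gap matches the conduction current: I_d = 6.77×10^-3 A.
For r < R the Ampère–Maxwell law gives B(2πr) = μ₀ I_d (r²/R²), so B = μ₀ I_d r/(2πR²) = (4π×10^-7)(6.77×10^-3)(0.0254)/(2π·0.0424²) = 1.91×10^-8 T.

1.91×10^-8 T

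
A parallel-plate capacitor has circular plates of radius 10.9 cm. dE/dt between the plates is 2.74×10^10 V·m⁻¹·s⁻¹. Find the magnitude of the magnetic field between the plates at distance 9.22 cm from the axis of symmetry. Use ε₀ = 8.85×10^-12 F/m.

Through the whole plate area (πR² = 0.03733 m²), I_d = ε₀ πR² dE/dt = 9.052×10^-3 A.
For r < R the Ampère–Maxwell law gives B(2πr) = μ₀ I_d (r²/R²), so B = μ₀ I_d r/(2πR²) = (4π×10^-7)(9.052×10^-3)(0.0922)/(2π·0.109²) = 1.40×10^-8 T.

1.40×10^-8 T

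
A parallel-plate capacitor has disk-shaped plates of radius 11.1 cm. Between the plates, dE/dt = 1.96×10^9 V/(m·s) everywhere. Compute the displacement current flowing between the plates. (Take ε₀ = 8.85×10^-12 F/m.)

The displacement current is ε₀ times dΦ_E/dt = ε₀ A dE/dt = (8.85×10^-12)(0.03871)(1.96×10^9) = 6.71×10^-4 A.

6.71×10^-4 A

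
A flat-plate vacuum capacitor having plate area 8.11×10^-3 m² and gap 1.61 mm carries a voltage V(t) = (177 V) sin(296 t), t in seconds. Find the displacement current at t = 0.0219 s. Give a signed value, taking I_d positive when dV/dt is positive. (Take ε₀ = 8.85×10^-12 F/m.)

2.29×10^-6 A

dE/dt = (V₀ω/d)·cos(ωt) with ωt = 6.4824 rad: (177)(296)(0.9802)/(1.61×10^-3) = 3.190×10^7 V/(m·s).
I_d = ε₀ A dE/dt = (8.85×10^-12)(8.11×10^-3)(3.190×10^7) = 2.29×10^-6 A.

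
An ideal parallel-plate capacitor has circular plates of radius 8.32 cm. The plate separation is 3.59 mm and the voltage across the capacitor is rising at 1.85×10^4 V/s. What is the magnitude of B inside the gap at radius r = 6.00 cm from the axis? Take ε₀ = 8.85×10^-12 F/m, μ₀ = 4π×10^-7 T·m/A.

1.72×10^-12 T

I_d = C dV/dt with C = ε₀πR²/d = 5.362×10^-11 F, so I_d = (5.362×10^-11)(1.85×10^4) = 9.920×10^-7 A.
∮B·dl = μ₀ I_d,enc with I_d,enc = I_d r²/R² = 5.159×10^-7 A; so B = μ₀ I_d,enc/(2πr) = 1.72×10^-12 T.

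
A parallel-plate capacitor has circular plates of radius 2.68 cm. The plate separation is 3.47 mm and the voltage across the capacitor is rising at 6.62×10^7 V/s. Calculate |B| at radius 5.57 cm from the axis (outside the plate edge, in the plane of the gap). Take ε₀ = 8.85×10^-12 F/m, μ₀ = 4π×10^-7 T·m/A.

1.37×10^-9 T

dE/dt = (dV/dt)/d = 1.908×10^10 V/(m·s); I_d = ε₀(πR²)(dE/dt) = (8.85×10^-12)(2.256×10^-3)(1.908×10^10) = 3.809×10^-4 A.
Outside the plates the loop encloses all of I_d, so B·2πr = μ₀ I_d and B = 1.37×10^-9 T.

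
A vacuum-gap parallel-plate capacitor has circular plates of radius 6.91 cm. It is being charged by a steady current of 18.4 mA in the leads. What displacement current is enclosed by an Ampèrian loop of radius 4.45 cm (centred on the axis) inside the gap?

7.63×10^-3 A

Between the plates the displacement current equals the wire current: I_d = 18.4 mA = 0.0184 A.
The field is uniform, so I_d,enc = I_d (r/R)² = (0.0184)(4.45/6.91)² = 7.63×10^-3 A.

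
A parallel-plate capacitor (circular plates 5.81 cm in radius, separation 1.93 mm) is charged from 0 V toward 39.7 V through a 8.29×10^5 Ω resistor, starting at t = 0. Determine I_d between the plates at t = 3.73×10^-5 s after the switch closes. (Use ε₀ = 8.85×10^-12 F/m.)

1.90×10^-5 A

With C = ε₀A/d = (8.85×10^-12)(0.01060)/(1.93×10^-3) = 4.861×10^-11 F, the time constant is τ = RC = 4.030×10^-5 s, so t/τ = 0.9256 and e^(−t/τ) = 0.3963.
I_d = I_cond = (V₀/R) e^(−t/τ) = (4.789×10^-5)(0.3963) = 1.90×10^-5 A.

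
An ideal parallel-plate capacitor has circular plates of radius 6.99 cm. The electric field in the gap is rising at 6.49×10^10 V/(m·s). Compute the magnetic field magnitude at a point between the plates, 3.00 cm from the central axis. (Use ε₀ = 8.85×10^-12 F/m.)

1.08×10^-8 T

Total displacement current: I_d = ε₀(πR²)(dE/dt) = (8.85×10^-12)(0.01535)(6.49×10^10) = 8.817×10^-3 A.
∮B·dl = μ₀ I_d,enc with I_d,enc = I_d r²/R² = 1.624×10^-3 A; so B = μ₀ I_d,enc/(2πr) = 1.08×10^-8 T.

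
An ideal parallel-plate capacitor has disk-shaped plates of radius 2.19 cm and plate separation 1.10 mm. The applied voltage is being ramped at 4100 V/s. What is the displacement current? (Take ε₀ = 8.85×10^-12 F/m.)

The displacement current equals the charging current C dV/dt. With C = ε₀A/d = (8.85×10^-12)(1.507×10^-3)/(1.10×10^-3) = 1.212×10^-11 F, I_d = (1.212×10^-11)(4100) = 4.97×10^-8 A.

4.97×10^-8 A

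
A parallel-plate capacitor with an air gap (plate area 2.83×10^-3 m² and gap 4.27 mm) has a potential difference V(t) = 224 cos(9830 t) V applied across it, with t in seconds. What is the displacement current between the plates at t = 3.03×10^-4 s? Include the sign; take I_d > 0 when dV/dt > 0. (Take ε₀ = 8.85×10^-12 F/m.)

-2.10×10^-6 A

dV/dt = (224)(9830)·−sin(2.97849) = -3.575×10^5 V/s.
I_d = C dV/dt with C = ε₀A/d = (8.85×10^-12)(2.83×10^-3)/(4.27×10^-3) = 5.865×10^-12 F, so I_d = (5.865×10^-12)(-3.575×10^5) = -2.10×10^-6 A.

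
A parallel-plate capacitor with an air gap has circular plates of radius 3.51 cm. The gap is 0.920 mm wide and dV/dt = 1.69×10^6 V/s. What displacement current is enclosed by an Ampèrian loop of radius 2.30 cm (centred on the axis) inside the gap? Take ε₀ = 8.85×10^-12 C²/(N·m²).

2.70×10^-5 A

With E = V/d, dE/dt = 1.837×10^9 V/(m·s) and πR² = 3.870×10^-3 m², giving I_d = ε₀ πR² dE/dt = 6.292×10^-5 A.
Since J_d is uniform, the enclosed fraction is (r/R)² = 0.4294, giving I_d,enc = 2.70×10^-5 A.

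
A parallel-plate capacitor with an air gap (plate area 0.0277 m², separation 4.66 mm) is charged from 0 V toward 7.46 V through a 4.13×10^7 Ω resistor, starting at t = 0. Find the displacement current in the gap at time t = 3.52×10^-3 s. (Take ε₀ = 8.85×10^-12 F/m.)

3.57×10^-8 A

C = ε₀A/d = (8.85×10^-12)(0.0277)/(4.66×10^-3) = 5.261×10^-11 F and τ = RC = 2.173×10^-3 s. I_d in the gap equals the RC charging current.
I_d(t) = (V₀/R) e^(−t/τ) = 1.806×10^-7 · e^(−1.620) = 3.57×10^-8 A.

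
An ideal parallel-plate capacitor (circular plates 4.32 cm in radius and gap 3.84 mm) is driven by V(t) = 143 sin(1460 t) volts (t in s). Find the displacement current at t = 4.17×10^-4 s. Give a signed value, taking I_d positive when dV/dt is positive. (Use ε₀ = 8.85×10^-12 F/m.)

dV/dt = (143)(1460)·cos(0.60882) = 1.713×10^5 V/s.
I_d = C dV/dt with C = ε₀A/d = (8.85×10^-12)(5.863×10^-3)/(3.84×10^-3) = 1.351×10^-11 F, so I_d = (1.351×10^-11)(1.713×10^5) = 2.31×10^-6 A.

2.31×10^-6 A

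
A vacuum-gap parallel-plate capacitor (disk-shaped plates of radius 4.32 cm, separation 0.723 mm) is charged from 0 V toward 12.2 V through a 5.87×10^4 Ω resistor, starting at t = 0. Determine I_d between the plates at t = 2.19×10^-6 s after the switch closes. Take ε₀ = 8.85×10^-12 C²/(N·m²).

1.24×10^-4 A

With C = ε₀A/d = (8.85×10^-12)(5.863×10^-3)/(7.23×10^-4) = 7.177×10^-11 F, the time constant is τ = RC = 4.213×10^-6 s, so t/τ = 0.5198 and e^(−t/τ) = 0.5946.
I_d = I_cond = (V₀/R) e^(−t/τ) = (2.078×10^-4)(0.5946) = 1.24×10^-4 A.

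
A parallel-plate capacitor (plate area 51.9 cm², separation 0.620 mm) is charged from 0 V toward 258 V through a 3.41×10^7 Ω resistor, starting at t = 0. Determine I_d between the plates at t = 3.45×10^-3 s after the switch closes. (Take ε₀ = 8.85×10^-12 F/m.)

1.93×10^-6 A

C = ε₀A/d = (8.85×10^-12)(5.19×10^-3)/(6.20×10^-4) = 7.408×10^-11 F and τ = RC = 2.526×10^-3 s. I_d in the gap equals the RC charging current.
I_d(t) = (V₀/R) e^(−t/τ) = 7.566×10^-6 · e^(−1.366) = 1.93×10^-6 A.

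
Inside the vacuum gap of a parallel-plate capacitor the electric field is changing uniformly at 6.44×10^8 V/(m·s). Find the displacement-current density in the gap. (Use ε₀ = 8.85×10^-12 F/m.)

J_d = ε₀ ∂E/∂t, so J_d = 5.70×10^-3 A/m².

5.70×10^-3 A/m²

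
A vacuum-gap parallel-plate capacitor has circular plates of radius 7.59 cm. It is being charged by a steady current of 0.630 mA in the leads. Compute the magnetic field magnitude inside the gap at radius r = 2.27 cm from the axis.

4.96×10^-10 T

No conduction current crosses the gap, so I_d there equals the 6.30×10^-4 A in the leads.
∮B·dl = μ₀ I_d,enc with I_d,enc = I_d r²/R² = 5.635×10^-5 A; so B = μ₀ I_d,enc/(2πr) = 4.96×10^-10 T.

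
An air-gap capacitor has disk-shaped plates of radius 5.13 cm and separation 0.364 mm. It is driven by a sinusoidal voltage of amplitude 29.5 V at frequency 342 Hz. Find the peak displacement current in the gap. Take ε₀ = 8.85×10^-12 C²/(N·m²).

1.27×10^-5 A

C = ε₀A/d = (8.85×10^-12)(8.268×10^-3)/(3.64×10^-4) = 2.010×10^-10 F; ω = 2πf = 2149 rad/s.
I_d = C dV/dt, so |I_d|_max = C V₀ ω = (2.010×10^-10)(29.5)(2149) = 1.27×10^-5 A.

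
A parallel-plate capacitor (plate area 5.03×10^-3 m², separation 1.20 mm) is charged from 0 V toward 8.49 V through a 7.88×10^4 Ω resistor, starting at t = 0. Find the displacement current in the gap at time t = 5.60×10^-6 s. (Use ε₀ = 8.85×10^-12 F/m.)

1.59×10^-5 A

C = ε₀A/d = (8.85×10^-12)(5.03×10^-3)/(1.20×10^-3) = 3.710×10^-11 F, so τ = RC = 2.923×10^-6 s.
The conduction current is I(t) = (V₀/R) e^(−t/τ), and the displacement current between the plates equals it.
t/τ = 1.916; I_d = (8.49/7.88×10^4) · e^(−1.916) = (1.077×10^-4)(0.1472) = 1.59×10^-5 A.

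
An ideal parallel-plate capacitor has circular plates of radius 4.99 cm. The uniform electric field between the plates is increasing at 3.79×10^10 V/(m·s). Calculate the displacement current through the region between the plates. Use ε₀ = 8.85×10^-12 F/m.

2.62×10^-3 A

With a uniform field, Φ_E = EA, so I_d = ε₀ A dE/dt = 2.62×10^-3 A.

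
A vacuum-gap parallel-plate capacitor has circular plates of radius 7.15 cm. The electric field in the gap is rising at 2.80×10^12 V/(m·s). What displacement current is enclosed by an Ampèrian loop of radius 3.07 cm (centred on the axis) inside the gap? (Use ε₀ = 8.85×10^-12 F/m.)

Through the whole plate area (πR² = 0.01606 m²), I_d = ε₀ πR² dE/dt = 0.3980 A.
Since J_d is uniform, the enclosed fraction is (r/R)² = 0.1844, giving I_d,enc = 0.0734 A.

0.0734 A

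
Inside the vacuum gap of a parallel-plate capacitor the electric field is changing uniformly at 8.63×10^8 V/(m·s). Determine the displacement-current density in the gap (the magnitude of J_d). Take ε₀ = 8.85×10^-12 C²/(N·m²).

7.64×10^-3 A/m²

The displacement-current density is ε₀ ∂E/∂t = (8.85×10^-12)(8.63×10^8) = 7.64×10^-3 A/m².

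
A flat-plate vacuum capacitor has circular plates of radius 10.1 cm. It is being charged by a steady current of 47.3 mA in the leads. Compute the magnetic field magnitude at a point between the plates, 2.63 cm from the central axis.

2.44×10^-8 T

By continuity the displacement current in the gap matches the conduction current: I_d = 0.0473 A.
For r < R the Ampère–Maxwell law gives B(2πr) = μ₀ I_d (r²/R²), so B = μ₀ I_d r/(2πR²) = (4π×10^-7)(0.0473)(0.0263)/(2π·0.101²) = 2.44×10^-8 T.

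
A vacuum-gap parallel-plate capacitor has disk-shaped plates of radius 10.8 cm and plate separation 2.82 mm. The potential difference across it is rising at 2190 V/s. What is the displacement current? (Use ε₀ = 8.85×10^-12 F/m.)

The field between the plates is E = V/d, so dE/dt = (2190)/(2.82×10^-3 m) = 7.766×10^5 V/(m·s).
I_d = ε₀ A (dE/dt) = (8.85×10^-12)(0.03664)(7.766×10^5) = 2.52×10^-7 A.

2.52×10^-7 A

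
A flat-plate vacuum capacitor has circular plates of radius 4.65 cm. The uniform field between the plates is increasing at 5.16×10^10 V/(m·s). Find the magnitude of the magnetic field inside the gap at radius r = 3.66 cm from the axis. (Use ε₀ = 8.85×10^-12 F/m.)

I_d = ε₀ dΦ_E/dt = ε₀ πR² (dE/dt) = (8.85×10^-12)(6.793×10^-3)(5.16×10^10) = 3.102×10^-3 A through the full plate area.
An Ampèrian loop of radius r encloses a fraction (r/R)² of I_d. Then B·2πr = μ₀ I_d (r/R)², giving B = μ₀ I_d r/(2πR²) = 1.05×10^-8 T.

1.05×10^-8 T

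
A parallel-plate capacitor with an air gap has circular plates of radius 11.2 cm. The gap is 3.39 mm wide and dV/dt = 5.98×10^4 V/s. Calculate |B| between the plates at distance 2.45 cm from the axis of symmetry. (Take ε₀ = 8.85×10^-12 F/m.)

2.40×10^-12 T

I_d = C dV/dt with C = ε₀πR²/d = 1.029×10^-10 F, so I_d = (1.029×10^-10)(5.98×10^4) = 6.153×10^-6 A.
∮B·dl = μ₀ I_d,enc with I_d,enc = I_d r²/R² = 2.944×10^-7 A; so B = μ₀ I_d,enc/(2πr) = 2.40×10^-12 T.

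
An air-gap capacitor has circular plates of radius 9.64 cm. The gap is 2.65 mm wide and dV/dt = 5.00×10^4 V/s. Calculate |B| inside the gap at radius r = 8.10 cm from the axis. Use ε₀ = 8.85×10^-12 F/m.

8.50×10^-12 T

With E = V/d, dE/dt = 1.887×10^7 V/(m·s) and πR² = 0.02919 m², giving I_d = ε₀ πR² dE/dt = 4.875×10^-6 A.
An Ampèrian loop of radius r encloses a fraction (r/R)² of I_d. Then B·2πr = μ₀ I_d (r/R)², giving B = μ₀ I_d r/(2πR²) = 8.50×10^-12 T.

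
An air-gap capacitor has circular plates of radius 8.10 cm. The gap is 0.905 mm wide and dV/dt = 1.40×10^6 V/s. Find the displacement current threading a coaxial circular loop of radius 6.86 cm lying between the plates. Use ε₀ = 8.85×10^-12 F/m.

2.02×10^-4 A

I_d = C dV/dt with C = ε₀πR²/d = 2.015×10^-10 F, so I_d = (2.015×10^-10)(1.40×10^6) = 2.821×10^-4 A.
Through an area πr² the displacement current is I_d·(πr²/πR²) = I_d (r/R)² = 2.02×10^-4 A.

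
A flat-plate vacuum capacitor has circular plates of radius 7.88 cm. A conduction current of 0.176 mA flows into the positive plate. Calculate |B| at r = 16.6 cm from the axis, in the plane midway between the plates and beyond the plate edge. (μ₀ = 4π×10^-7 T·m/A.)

2.12×10^-10 T

No conduction current crosses the gap, so I_d there equals the 1.76×10^-4 A in the leads.
Outside the plates the loop encloses all of I_d, so B·2πr = μ₀ I_d and B = 2.12×10^-10 T.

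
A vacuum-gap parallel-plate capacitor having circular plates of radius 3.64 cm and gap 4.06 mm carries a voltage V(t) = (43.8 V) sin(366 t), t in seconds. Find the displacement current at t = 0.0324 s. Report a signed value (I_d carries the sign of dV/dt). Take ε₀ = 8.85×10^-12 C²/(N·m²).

1.10×10^-7 A

dV/dt = (43.8)(366)·cos(11.8584) = 1.218×10^4 V/s.
I_d = C dV/dt with C = ε₀A/d = (8.85×10^-12)(4.162×10^-3)/(4.06×10^-3) = 9.072×10^-12 F, so I_d = (9.072×10^-12)(1.218×10^4) = 1.10×10^-7 A.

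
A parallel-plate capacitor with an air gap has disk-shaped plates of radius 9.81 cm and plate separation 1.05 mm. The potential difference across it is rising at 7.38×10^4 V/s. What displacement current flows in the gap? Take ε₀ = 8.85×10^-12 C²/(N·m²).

The displacement current equals the charging current C dV/dt. With C = ε₀A/d = (8.85×10^-12)(0.03023)/(1.05×10^-3) = 2.548×10^-10 F, I_d = (2.548×10^-10)(7.38×10^4) = 1.88×10^-5 A.

1.88×10^-5 A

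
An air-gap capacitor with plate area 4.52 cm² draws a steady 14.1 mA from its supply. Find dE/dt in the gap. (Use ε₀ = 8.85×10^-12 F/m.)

Charge continuity gives I_d = I = 0.0141 A between the plates.
Then dE/dt = I_d/(ε₀A) = 3.52×10^12 V/(m·s).

3.52×10^12 V/(m·s)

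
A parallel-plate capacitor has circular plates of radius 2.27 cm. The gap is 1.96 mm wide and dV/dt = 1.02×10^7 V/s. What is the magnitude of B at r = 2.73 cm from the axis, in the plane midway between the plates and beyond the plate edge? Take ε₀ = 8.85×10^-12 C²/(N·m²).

I_d = C dV/dt with C = ε₀πR²/d = 7.310×10^-12 F, so I_d = (7.310×10^-12)(1.02×10^7) = 7.456×10^-5 A.
For r ≥ R the full I_d is enclosed: B = μ₀ I_d/(2πr) = (4π×10^-7)(7.456×10^-5)/(2π·0.0273) = 5.46×10^-10 T.

5.46×10^-10 T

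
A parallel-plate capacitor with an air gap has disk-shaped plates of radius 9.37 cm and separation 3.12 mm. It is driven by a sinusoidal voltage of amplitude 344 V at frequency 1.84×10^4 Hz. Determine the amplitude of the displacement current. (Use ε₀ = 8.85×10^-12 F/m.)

(dE/dt)_max = V₀ω/d = 1.275×10^10 V/(m·s); ω = 2πf = 1.156×10^5 rad/s.
I_d,max = ε₀ A (dE/dt)_max = (8.85×10^-12)(0.02758)(1.275×10^10) = 3.11×10^-3 A.

3.11×10^-3 A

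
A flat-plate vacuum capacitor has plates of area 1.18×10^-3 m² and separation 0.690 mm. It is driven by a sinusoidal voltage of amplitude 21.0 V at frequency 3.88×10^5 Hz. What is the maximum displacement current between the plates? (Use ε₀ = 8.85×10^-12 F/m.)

7.75×10^-4 A

C = ε₀A/d = (8.85×10^-12)(1.18×10^-3)/(6.90×10^-4) = 1.513×10^-11 F; ω = 2πf = 2.438×10^6 rad/s.
I_d = C dV/dt, so |I_d|_max = C V₀ ω = (1.513×10^-11)(21.0)(2.438×10^6) = 7.75×10^-4 A.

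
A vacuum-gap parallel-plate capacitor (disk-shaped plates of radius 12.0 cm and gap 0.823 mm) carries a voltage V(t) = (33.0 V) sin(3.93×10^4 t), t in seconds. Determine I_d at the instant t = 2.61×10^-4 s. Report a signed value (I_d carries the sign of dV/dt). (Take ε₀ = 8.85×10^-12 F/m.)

dE/dt = (V₀ω/d)·cos(ωt) with ωt = 10.2573 rad: (33.0)(3.93×10^4)(-0.6730)/(8.23×10^-4) = -1.061×10^9 V/(m·s).
I_d = ε₀ A dE/dt = (8.85×10^-12)(0.04524)(-1.061×10^9) = -4.25×10^-4 A.

-4.25×10^-4 A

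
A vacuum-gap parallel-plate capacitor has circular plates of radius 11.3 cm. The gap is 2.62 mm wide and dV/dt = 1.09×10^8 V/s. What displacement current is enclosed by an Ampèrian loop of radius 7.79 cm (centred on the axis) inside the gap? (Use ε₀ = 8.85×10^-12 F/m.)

I_d = C dV/dt with C = ε₀πR²/d = 1.355×10^-10 F, so I_d = (1.355×10^-10)(1.09×10^8) = 0.01477 A.
Since J_d is uniform, the enclosed fraction is (r/R)² = 0.4752, giving I_d,enc = 7.02×10^-3 A.

7.02×10^-3 A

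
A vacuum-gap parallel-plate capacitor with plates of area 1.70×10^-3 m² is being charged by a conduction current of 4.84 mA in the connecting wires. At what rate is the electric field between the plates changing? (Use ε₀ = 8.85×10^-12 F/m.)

3.22×10^11 V/(m·s)

By continuity, I_d in the gap equals the 4.84 mA flowing in the wire.
Then dE/dt = I_d/(ε₀A) = 3.22×10^11 V/(m·s).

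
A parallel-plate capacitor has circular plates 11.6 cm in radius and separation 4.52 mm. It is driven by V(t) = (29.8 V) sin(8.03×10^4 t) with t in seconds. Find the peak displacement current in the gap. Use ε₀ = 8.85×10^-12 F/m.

C = ε₀A/d = (8.85×10^-12)(0.04227)/(4.52×10^-3) = 8.276×10^-11 F; ω = 8.03×10^4 rad/s.
I_d = C dV/dt, so |I_d|_max = C V₀ ω = (8.276×10^-11)(29.8)(8.03×10^4) = 1.98×10^-4 A.

1.98×10^-4 A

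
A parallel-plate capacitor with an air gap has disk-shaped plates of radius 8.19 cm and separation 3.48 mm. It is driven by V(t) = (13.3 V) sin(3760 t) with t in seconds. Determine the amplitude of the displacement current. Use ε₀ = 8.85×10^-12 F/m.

2.68×10^-6 A

C = ε₀A/d = (8.85×10^-12)(0.02107)/(3.48×10^-3) = 5.358×10^-11 F; ω = 3760 rad/s.
I_d = C dV/dt, so |I_d|_max = C V₀ ω = (5.358×10^-11)(13.3)(3760) = 2.68×10^-6 A.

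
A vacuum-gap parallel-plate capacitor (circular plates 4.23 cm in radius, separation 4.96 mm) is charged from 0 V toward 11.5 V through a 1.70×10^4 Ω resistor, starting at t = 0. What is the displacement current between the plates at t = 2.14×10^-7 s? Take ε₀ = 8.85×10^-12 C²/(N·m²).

1.93×10^-4 A

C = ε₀A/d = (8.85×10^-12)(5.621×10^-3)/(4.96×10^-3) = 1.003×10^-11 F, so τ = RC = 1.705×10^-7 s.
The conduction current is I(t) = (V₀/R) e^(−t/τ), and the displacement current between the plates equals it.
t/τ = 1.255; I_d = (11.5/1.70×10^4) · e^(−1.255) = (6.765×10^-4)(0.2851) = 1.93×10^-4 A.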